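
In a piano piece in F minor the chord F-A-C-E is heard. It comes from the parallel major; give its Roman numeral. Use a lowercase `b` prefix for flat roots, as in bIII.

Imaj7

The root F is the diatonic 1st degree of F minor; the borrowing shows in the chord quality. Diatonically F minor has Fm (i) on that degree; F–A–C–E is instead the major-seventh chord native to F major, so it takes the label Imaj7.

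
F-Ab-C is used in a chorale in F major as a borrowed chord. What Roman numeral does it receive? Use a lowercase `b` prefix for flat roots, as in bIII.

i

F is scale degree 1 in F major. F–Ab–C is a minor chord — the form found in F minor, not the diatonic I (F). Borrowed into F major it is written i.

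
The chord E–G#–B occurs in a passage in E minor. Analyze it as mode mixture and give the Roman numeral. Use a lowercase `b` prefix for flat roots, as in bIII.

I

E is scale degree 1 in E minor. E–G#–B is a major chord — the form found in E major, not the diatonic i (Em). Borrowed into E minor it is written I.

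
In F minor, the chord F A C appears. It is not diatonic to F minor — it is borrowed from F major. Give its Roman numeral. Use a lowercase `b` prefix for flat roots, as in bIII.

F is scale degree 1 in F minor. The diatonic chord on degree 1 would be Fm (i), but F–A–C is the major chord from F major. As a borrowed chord it is labeled I.

I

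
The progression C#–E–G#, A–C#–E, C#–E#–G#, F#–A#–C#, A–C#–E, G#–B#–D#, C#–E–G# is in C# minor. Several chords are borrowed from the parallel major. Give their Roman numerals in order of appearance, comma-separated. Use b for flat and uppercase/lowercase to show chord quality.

The diatonic triads in C# minor (with V from harmonic minor) are C#m, D#dim, E, F#m, G#, A, B. C#–E–G# = C#m, A–C#–E = A and G#–B#–D# = G# are all diatonic. C#–E#–G# is not: scale degree 1 in C# minor carries C#m (i). In C# major the chord on that degree is C#, so here it functions as I, borrowed from the parallel major. F#–A#–C# is not: scale degree 4 in C# minor carries F#m (iv). In C# major the chord on that degree is F#, so here it functions as IV, borrowed from the parallel major.

I, IV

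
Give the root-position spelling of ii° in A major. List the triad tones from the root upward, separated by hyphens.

B-D-F

ii° is built on scale degree 2, which is B in both A major and its parallel. Building the diminished chord from the parallel minor on B: B–D–F.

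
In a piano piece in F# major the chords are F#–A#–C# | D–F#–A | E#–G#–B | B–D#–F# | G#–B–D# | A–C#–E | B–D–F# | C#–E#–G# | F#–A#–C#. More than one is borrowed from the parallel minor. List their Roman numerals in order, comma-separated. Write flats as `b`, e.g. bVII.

bVI, bIII, iv

F# major has the diatonic set F#, G#m, A#m, B, C#, D#m, E#dim. Of the given chords, F#–A#–C# = F#, E#–G#–B = E#dim, B–D#–F# = B, G#–B–D# = G#m and C#–E#–G# = C# are diatonic. D–F#–A doesn't fit — on degree 6 F# major would have D#m (vi). D is the degree-6 chord of F# minor, so it is the borrowed bVI. A–C#–E is not: scale degree 3 in F# major carries A#m (iii). In F# minor the chord on that degree is A, so here it functions as bIII, borrowed from the parallel minor. B–D–F# is not: scale degree 4 in F# major carries B (IV). In F# minor the chord on that degree is Bm, so here it functions as iv, borrowed from the parallel minor.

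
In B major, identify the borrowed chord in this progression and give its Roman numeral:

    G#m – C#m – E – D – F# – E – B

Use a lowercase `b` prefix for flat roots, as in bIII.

bIII

In B major the diatonic chords are B, C#m, D#m, E, F#, G#m, A#dim. Of the given chords, G#m, C#m, E, F# and B are diatonic. D (D–F#–A) doesn't fit — on degree 3 B major would have D#m (iii). D is the degree-3 chord of B minor, so it is the borrowed bIII.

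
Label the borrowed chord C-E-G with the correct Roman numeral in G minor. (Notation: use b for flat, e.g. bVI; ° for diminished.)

The root C is the diatonic 4th degree of G minor; the borrowing shows in the chord quality. C–E–G is a major chord — the form found in G major, not the diatonic iv (Cm). Borrowed into G minor it is written IV.

IV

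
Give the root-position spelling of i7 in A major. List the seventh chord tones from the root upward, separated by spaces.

The root, A, is scale degree 1 — the same note in A major and A minor; only the chord quality changes. In A minor the chord on A is A–C–E–G.

A C E G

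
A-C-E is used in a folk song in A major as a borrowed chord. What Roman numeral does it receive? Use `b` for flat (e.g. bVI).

i

The root A is the diatonic 1st degree of A major; the borrowing shows in the chord quality. The diatonic chord on degree 1 would be A (I), but A–C–E is the minor chord from A minor. As a borrowed chord it is labeled i.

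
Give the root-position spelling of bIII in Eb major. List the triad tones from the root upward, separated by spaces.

The root of bIII is the lowered 3rd degree: G becomes Gb. Stacking thirds in Eb minor on Gb gives Gb–Bb–Db.

Gb Bb Db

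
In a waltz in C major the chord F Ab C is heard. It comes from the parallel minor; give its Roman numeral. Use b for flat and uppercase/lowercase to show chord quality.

The root F is the diatonic 4th degree of C major; the borrowing shows in the chord quality. F–Ab–C is a minor chord — the form found in C minor, not the diatonic IV (F). Borrowed into C major it is written iv.

iv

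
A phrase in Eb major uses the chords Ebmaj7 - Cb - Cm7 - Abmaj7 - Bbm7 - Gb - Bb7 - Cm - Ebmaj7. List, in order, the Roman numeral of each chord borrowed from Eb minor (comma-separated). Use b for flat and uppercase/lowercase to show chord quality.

bVI, v7, bIII

The diatonic triads in Eb major are Eb, Fm, Gm, Ab, Bb, Cm, Ddim. Of the given chords, Ebmaj7, Cm7, Abmaj7, Bb7 and Cm are diatonic. Cb (Cb–Eb–Gb) doesn't fit — on degree 6 Eb major would have Cm (vi). Cb is the degree-6 chord of Eb minor, so it is the borrowed bVI. But Bbm7 (Bb–Db–F–Ab) is foreign: the diatonic V on degree 5 is Bb, whereas Bbm7 comes from Eb minor. It is labeled v7. But Gb (Gb–Bb–Db) is foreign: the diatonic iii on degree 3 is Gm, whereas Gb comes from Eb minor. It is labeled bIII.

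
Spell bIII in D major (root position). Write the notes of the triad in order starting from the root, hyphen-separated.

F-A-C

The root of bIII is the lowered 3rd degree: F# becomes F. Stacking thirds in D minor on F gives F–A–C.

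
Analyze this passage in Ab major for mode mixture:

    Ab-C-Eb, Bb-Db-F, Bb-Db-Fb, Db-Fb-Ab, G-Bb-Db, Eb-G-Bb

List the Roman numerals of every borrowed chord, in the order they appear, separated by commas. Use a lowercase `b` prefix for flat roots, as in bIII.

ii°, iv

The diatonic triads in Ab major are Ab, Bbm, Cm, Db, Eb, Fm, Gdim. Of the given chords, Ab–C–Eb = Ab, Bb–Db–F = Bbm, G–Bb–Db = Gdim and Eb–G–Bb = Eb are diatonic. Bb–Db–Fb is not: scale degree 2 in Ab major carries Bbm (ii). In Ab minor the chord on that degree is Bbdim, so here it functions as ii°, borrowed from the parallel minor. Db–Fb–Ab doesn't fit — on degree 4 Ab major would have Db (IV). Dbm is the degree-4 chord of Ab minor, so it is the borrowed iv.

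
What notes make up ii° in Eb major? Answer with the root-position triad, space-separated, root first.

F Ab Cb

The root, F, is scale degree 2 — the same note in Eb major and Eb minor; only the chord quality changes. Stacking thirds in Eb minor on F gives F–Ab–Cb.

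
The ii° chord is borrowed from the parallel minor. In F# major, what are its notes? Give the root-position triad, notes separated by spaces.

G# B D

The root, G#, is scale degree 2 — the same note in F# major and F# minor; only the chord quality changes. In F# minor the chord on G# is G#–B–D.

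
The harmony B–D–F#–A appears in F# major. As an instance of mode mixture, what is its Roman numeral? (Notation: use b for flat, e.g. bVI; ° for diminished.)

B is scale degree 4 in F# major. Diatonically F# major has B (IV) on that degree; B–D–F#–A is instead the minor-seventh chord native to F# minor, so it takes the label iv7.

iv7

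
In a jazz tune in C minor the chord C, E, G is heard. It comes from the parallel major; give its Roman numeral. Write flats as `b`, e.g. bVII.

C is scale degree 1 in C minor. The diatonic chord on degree 1 would be Cm (i), but C–E–G is the major chord from C major. As a borrowed chord it is labeled I.

I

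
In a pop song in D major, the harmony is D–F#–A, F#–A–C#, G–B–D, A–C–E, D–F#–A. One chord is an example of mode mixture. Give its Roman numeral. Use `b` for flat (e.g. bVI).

v

In D major the diatonic chords are D, Em, F#m, G, A, Bm, C#dim. Of the given chords, D–F#–A = D, F#–A–C# = F#m and G–B–D = G are diatonic. But A–C–E is foreign: the diatonic V on degree 5 is A, whereas Am comes from D minor. It is labeled v.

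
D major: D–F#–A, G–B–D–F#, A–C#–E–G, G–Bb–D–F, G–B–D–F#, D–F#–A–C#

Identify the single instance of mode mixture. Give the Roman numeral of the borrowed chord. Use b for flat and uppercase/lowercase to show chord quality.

D major has the diatonic set D, Em, F#m, G, A, Bm, C#dim. D–F#–A = D, G–B–D–F# = Gmaj7, A–C#–E–G = A7 and D–F#–A–C# = Dmaj7 are all diatonic. But G–Bb–D–F is foreign: the diatonic IV on degree 4 is G, whereas Gm7 comes from D minor. It is labeled iv7.

iv7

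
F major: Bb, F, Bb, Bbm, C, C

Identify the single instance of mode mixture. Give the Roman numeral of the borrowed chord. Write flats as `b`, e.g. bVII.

The diatonic triads in F major are F, Gm, Am, Bb, C, Dm, Edim. Bb, F and C all belong to that set. But Bbm (Bb–Db–F) is foreign: the diatonic IV on degree 4 is Bb, whereas Bbm comes from F minor. It is labeled iv.

iv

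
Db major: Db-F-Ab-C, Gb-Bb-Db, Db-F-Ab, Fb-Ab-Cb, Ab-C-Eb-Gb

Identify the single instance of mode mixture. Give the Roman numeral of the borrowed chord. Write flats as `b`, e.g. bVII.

bIII

In Db major the diatonic chords are Db, Ebm, Fm, Gb, Ab, Bbm, Cdim. Db–F–Ab–C = Dbmaj7, Gb–Bb–Db = Gb, Db–F–Ab = Db and Ab–C–Eb–Gb = Ab7 all belong to that set. But Fb–Ab–Cb is foreign: the diatonic iii on degree 3 is Fm, whereas Fb comes from Db minor. It is labeled bIII.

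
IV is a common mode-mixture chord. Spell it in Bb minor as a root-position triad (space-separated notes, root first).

IV is built on scale degree 4, which is Eb in both Bb minor and its parallel. In Bb major the chord on Eb is Eb–G–Bb.

Eb G Bb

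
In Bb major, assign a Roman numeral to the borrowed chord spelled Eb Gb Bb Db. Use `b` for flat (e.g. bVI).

iv7

Eb is scale degree 4 in Bb major. The diatonic chord on degree 4 would be Eb (IV), but Eb–Gb–Bb–Db is the minor-seventh chord from Bb minor. As a borrowed chord it is labeled iv7.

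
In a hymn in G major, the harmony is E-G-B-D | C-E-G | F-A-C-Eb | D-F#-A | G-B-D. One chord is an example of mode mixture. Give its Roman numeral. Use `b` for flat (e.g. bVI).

In G major the diatonic chords are G, Am, Bm, C, D, Em, F#dim. E–G–B–D = Em7, C–E–G = C, D–F#–A = D and G–B–D = G all belong to that set. F–A–C–Eb doesn't fit — on degree 7 G major would have F#dim (vii°). F7 is the degree-7 chord of G minor, so it is the borrowed bVII7.

bVII7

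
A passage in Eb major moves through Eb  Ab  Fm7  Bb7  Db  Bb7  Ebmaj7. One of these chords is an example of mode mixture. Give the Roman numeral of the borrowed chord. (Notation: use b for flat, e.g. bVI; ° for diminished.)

bVII

In Eb major the diatonic chords are Eb, Fm, Gm, Ab, Bb, Cm, Ddim. Of the given chords, Eb, Ab, Fm7, Bb7 and Ebmaj7 are diatonic. Db (Db–F–Ab) is not: scale degree 7 in Eb major carries Ddim (vii°). In Eb minor the chord on that degree is Db, so here it functions as bVII, borrowed from the parallel minor.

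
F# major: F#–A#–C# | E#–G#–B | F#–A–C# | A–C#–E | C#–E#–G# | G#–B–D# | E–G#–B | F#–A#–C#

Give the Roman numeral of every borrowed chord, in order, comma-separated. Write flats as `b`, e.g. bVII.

i, bIII, bVII

In F# major the diatonic chords are F#, G#m, A#m, B, C#, D#m, E#dim. Of the given chords, F#–A#–C# = F#, E#–G#–B = E#dim, C#–E#–G# = C# and G#–B–D# = G#m are diatonic. But F#–A–C# is foreign: the diatonic I on degree 1 is F#, whereas F#m comes from F# minor. It is labeled i. A–C#–E is not: scale degree 3 in F# major carries A#m (iii). In F# minor the chord on that degree is A, so here it functions as bIII, borrowed from the parallel minor. E–G#–B doesn't fit — on degree 7 F# major would have E#dim (vii°). E is the degree-7 chord of F# minor, so it is the borrowed bVII.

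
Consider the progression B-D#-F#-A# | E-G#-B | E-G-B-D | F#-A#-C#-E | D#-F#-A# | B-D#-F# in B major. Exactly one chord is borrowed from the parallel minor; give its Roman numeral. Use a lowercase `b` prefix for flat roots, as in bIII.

iv7

The diatonic triads in B major are B, C#m, D#m, E, F#, G#m, A#dim. B–D#–F#–A# = Bmaj7, E–G#–B = E, F#–A#–C#–E = F#7, D#–F#–A# = D#m and B–D#–F# = B are all diatonic. E–G–B–D is not: scale degree 4 in B major carries E (IV). In B minor the chord on that degree is Em7, so here it functions as iv7, borrowed from the parallel minor.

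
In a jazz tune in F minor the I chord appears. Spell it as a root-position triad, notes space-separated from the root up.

F A C

The root, F, is scale degree 1 — the same note in F minor and F major; only the chord quality changes. In F major the chord on F is F–A–C.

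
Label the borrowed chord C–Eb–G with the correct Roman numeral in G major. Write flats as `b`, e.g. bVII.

The root C is the diatonic 4th degree of G major; the borrowing shows in the chord quality. Diatonically G major has C (IV) on that degree; C–Eb–G is instead the minor chord native to G minor, so it takes the label iv.

iv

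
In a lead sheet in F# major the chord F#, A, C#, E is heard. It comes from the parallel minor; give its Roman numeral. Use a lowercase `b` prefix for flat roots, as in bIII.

i7

The root F# is the diatonic 1st degree of F# major; the borrowing shows in the chord quality. Diatonically F# major has F# (I) on that degree; F#–A–C#–E is instead the minor-seventh chord native to F# minor, so it takes the label i7.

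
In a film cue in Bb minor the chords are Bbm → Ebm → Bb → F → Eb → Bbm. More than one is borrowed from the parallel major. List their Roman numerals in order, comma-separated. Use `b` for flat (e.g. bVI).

In Bb minor (with V from harmonic minor) the diatonic chords are Bbm, Cdim, Db, Ebm, F, Gb, Ab. Bbm, Ebm and F all belong to that set. But Bb (Bb–D–F) is foreign: the diatonic i on degree 1 is Bbm, whereas Bb comes from Bb major. It is labeled I. Eb (Eb–G–Bb) is not: scale degree 4 in Bb minor carries Ebm (iv). In Bb major the chord on that degree is Eb, so here it functions as IV, borrowed from the parallel major.

I, IV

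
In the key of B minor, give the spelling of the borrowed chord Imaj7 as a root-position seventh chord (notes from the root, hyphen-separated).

The root, B, is scale degree 1 — the same note in B minor and B major; only the chord quality changes. Building the major-seventh chord from the parallel major on B: B–D#–F#–A#.

B-D#-F#-A#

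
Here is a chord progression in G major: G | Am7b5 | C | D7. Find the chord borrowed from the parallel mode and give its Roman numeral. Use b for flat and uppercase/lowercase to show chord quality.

The diatonic triads in G major are G, Am, Bm, C, D, Em, F#dim. G, C and D7 all belong to that set. Am7b5 (A–C–Eb–G) is not: scale degree 2 in G major carries Am (ii). In G minor the chord on that degree is Am7b5, so here it functions as iiø7, borrowed from the parallel minor.

iiø7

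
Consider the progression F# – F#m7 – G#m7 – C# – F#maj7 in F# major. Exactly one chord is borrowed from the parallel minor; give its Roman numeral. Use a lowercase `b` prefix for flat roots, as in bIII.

i7

The diatonic triads in F# major are F#, G#m, A#m, B, C#, D#m, E#dim. F#, G#m7, C# and F#maj7 are all diatonic. F#m7 (F#–A–C#–E) is not: scale degree 1 in F# major carries F# (I). In F# minor the chord on that degree is F#m7, so here it functions as i7, borrowed from the parallel minor.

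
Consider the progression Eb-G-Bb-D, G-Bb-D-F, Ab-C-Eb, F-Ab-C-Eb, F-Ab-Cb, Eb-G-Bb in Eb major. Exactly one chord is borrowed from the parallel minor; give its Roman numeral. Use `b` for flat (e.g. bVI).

ii°

The diatonic triads in Eb major are Eb, Fm, Gm, Ab, Bb, Cm, Ddim. Eb–G–Bb–D = Ebmaj7, G–Bb–D–F = Gm7, Ab–C–Eb = Ab, F–Ab–C–Eb = Fm7 and Eb–G–Bb = Eb all belong to that set. But F–Ab–Cb is foreign: the diatonic ii on degree 2 is Fm, whereas Fdim comes from Eb minor. It is labeled ii°.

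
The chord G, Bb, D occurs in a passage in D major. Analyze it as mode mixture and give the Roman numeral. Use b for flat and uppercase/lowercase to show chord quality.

G is scale degree 4 in D major. The diatonic chord on degree 4 would be G (IV), but G–Bb–D is the minor chord from D minor. As a borrowed chord it is labeled iv.

iv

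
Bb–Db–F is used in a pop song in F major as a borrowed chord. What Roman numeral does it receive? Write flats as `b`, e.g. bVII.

iv

Bb is scale degree 4 in F major. Bb–Db–F is a minor chord — the form found in F minor, not the diatonic IV (Bb). Borrowed into F major it is written iv.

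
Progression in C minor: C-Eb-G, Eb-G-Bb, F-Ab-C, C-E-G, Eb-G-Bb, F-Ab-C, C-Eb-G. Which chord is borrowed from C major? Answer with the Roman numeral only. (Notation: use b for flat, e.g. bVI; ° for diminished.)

I

In C minor (with V from harmonic minor) the diatonic chords are Cm, Ddim, Eb, Fm, G, Ab, Bb. C–Eb–G = Cm, Eb–G–Bb = Eb and F–Ab–C = Fm are all diatonic. C–E–G is not: scale degree 1 in C minor carries Cm (i). In C major the chord on that degree is C, so here it functions as I, borrowed from the parallel major.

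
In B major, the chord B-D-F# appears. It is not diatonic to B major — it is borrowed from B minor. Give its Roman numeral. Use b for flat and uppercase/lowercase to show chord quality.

The root B is the diatonic 1st degree of B major; the borrowing shows in the chord quality. Diatonically B major has B (I) on that degree; B–D–F# is instead the minor chord native to B minor, so it takes the label i.

i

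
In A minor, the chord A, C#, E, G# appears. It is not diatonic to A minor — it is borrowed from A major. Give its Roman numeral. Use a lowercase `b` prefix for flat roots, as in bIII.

Imaj7

A is scale degree 1 in A minor. Diatonically A minor has Am (i) on that degree; A–C#–E–G# is instead the major-seventh chord native to A major, so it takes the label Imaj7.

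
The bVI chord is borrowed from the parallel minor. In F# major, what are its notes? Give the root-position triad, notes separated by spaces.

bVI is built on the lowered scale degree 6. In F# major degree 6 is D#; lowered it becomes D. In F# minor the chord on D is D–F#–A.

D F# A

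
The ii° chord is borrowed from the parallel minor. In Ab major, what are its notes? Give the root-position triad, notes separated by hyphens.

ii° is built on scale degree 2, which is Bb in both Ab major and its parallel. In Ab minor the chord on Bb is Bb–Db–Fb.

Bb-Db-Fb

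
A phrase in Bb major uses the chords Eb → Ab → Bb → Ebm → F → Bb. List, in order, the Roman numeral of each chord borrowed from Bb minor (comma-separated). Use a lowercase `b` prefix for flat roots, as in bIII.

bVII, iv

In Bb major the diatonic chords are Bb, Cm, Dm, Eb, F, Gm, Adim. Eb, Bb and F all belong to that set. Ab (Ab–C–Eb) is not: scale degree 7 in Bb major carries Adim (vii°). In Bb minor the chord on that degree is Ab, so here it functions as bVII, borrowed from the parallel minor. Ebm (Eb–Gb–Bb) is not: scale degree 4 in Bb major carries Eb (IV). In Bb minor the chord on that degree is Ebm, so here it functions as iv, borrowed from the parallel minor.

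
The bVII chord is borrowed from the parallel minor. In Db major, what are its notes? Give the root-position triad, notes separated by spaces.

The root of bVII is the lowered 7th degree: C becomes Cb. Stacking thirds in Db minor on Cb gives Cb–Eb–Gb.

Cb Eb Gb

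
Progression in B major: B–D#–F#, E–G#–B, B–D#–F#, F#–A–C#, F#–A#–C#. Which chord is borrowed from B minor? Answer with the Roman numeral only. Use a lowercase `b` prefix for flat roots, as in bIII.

v

The diatonic triads in B major are B, C#m, D#m, E, F#, G#m, A#dim. B–D#–F# = B, E–G#–B = E and F#–A#–C# = F# are all diatonic. F#–A–C# doesn't fit — on degree 5 B major would have F# (V). F#m is the degree-5 chord of B minor, so it is the borrowed v.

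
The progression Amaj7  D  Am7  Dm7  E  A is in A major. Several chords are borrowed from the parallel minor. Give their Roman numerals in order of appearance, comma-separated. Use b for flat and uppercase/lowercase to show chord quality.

A major has the diatonic set A, Bm, C#m, D, E, F#m, G#dim. Amaj7, D, E and A are all diatonic. But Am7 (A–C–E–G) is foreign: the diatonic I on degree 1 is A, whereas Am7 comes from A minor. It is labeled i7. Dm7 (D–F–A–C) is not: scale degree 4 in A major carries D (IV). In A minor the chord on that degree is Dm7, so here it functions as iv7, borrowed from the parallel minor.

i7, iv7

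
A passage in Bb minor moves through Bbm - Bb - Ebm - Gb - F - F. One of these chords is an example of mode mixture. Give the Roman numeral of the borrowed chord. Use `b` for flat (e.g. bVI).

The diatonic triads in Bb minor (with V from harmonic minor) are Bbm, Cdim, Db, Ebm, F, Gb, Ab. Bbm, Ebm, Gb and F are all diatonic. Bb (Bb–D–F) doesn't fit — on degree 1 Bb minor would have Bbm (i). Bb is the degree-1 chord of Bb major, so it is the borrowed I.

I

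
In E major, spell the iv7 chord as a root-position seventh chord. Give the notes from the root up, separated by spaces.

iv7 is built on scale degree 4, which is A in both E major and its parallel. Building the minor-seventh chord from the parallel minor on A: A–C–E–G.

A C E G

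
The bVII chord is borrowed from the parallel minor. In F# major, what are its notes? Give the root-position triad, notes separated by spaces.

Scale degree 7 in F# major is E#. bVII uses the lowered form, E, taken from F# minor. Building the major chord from the parallel minor on E: E–G#–B.

E G# B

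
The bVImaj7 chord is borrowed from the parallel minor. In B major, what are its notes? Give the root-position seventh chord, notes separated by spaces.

Scale degree 6 in B major is G#. bVImaj7 uses the lowered form, G, taken from B minor. Building the major-seventh chord from the parallel minor on G: G–B–D–F#.

G B D F#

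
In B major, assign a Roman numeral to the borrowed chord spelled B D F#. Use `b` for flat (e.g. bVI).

B is scale degree 1 in B major. B–D–F# is a minor chord — the form found in B minor, not the diatonic I (B). Borrowed into B major it is written i.

i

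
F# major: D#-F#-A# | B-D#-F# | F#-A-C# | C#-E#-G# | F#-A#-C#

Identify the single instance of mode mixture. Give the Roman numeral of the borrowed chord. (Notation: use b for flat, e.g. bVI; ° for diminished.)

i

The diatonic triads in F# major are F#, G#m, A#m, B, C#, D#m, E#dim. Of the given chords, D#–F#–A# = D#m, B–D#–F# = B, C#–E#–G# = C# and F#–A#–C# = F# are diatonic. F#–A–C# is not: scale degree 1 in F# major carries F# (I). In F# minor the chord on that degree is F#m, so here it functions as i, borrowed from the parallel minor.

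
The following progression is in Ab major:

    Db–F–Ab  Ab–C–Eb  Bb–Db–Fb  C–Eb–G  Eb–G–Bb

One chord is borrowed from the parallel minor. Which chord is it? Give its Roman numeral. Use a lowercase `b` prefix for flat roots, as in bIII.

ii°

The diatonic triads in Ab major are Ab, Bbm, Cm, Db, Eb, Fm, Gdim. Db–F–Ab = Db, Ab–C–Eb = Ab, C–Eb–G = Cm and Eb–G–Bb = Eb all belong to that set. Bb–Db–Fb doesn't fit — on degree 2 Ab major would have Bbm (ii). Bbdim is the degree-2 chord of Ab minor, so it is the borrowed ii°.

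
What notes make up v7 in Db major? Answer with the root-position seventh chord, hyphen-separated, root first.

Ab-Cb-Eb-Gb

The root, Ab, is scale degree 5 — the same note in Db major and Db minor; only the chord quality changes. Stacking thirds in Db minor on Ab gives Ab–Cb–Eb–Gb.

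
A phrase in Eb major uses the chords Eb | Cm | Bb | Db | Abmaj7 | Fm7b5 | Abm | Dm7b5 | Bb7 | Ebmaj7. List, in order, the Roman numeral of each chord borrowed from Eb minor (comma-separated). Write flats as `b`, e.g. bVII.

In Eb major the diatonic chords are Eb, Fm, Gm, Ab, Bb, Cm, Ddim. Eb, Cm, Bb, Abmaj7, Dm7b5, Bb7 and Ebmaj7 all belong to that set. Db (Db–F–Ab) is not: scale degree 7 in Eb major carries Ddim (vii°). In Eb minor the chord on that degree is Db, so here it functions as bVII, borrowed from the parallel minor. Fm7b5 (F–Ab–Cb–Eb) doesn't fit — on degree 2 Eb major would have Fm (ii). Fm7b5 is the degree-2 chord of Eb minor, so it is the borrowed iiø7. Abm (Ab–Cb–Eb) doesn't fit — on degree 4 Eb major would have Ab (IV). Abm is the degree-4 chord of Eb minor, so it is the borrowed iv.

bVII, iiø7, iv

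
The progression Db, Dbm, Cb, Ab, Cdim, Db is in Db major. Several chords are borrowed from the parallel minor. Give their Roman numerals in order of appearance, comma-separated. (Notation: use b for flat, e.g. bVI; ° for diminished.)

Db major has the diatonic set Db, Ebm, Fm, Gb, Ab, Bbm, Cdim. Of the given chords, Db, Ab and Cdim are diatonic. Dbm (Db–Fb–Ab) is not: scale degree 1 in Db major carries Db (I). In Db minor the chord on that degree is Dbm, so here it functions as i, borrowed from the parallel minor. Cb (Cb–Eb–Gb) doesn't fit — on degree 7 Db major would have Cdim (vii°). Cb is the degree-7 chord of Db minor, so it is the borrowed bVII.

i, bVII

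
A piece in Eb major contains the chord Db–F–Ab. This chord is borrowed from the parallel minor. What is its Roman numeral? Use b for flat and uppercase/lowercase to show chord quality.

In Eb major scale degree 7 is D; Db is its lowered form, from Eb minor. The diatonic chord on degree 7 would be Ddim (vii°), but Db–F–Ab is the major chord from Eb minor. As a borrowed chord it is labeled bVII.

bVII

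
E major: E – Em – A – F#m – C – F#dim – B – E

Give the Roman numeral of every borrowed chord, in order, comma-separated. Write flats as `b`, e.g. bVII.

i, bVI, ii°

E major has the diatonic set E, F#m, G#m, A, B, C#m, D#dim. E, A, F#m and B all belong to that set. Em (E–G–B) doesn't fit — on degree 1 E major would have E (I). Em is the degree-1 chord of E minor, so it is the borrowed i. C (C–E–G) doesn't fit — on degree 6 E major would have C#m (vi). C is the degree-6 chord of E minor, so it is the borrowed bVI. But F#dim (F#–A–C) is foreign: the diatonic ii on degree 2 is F#m, whereas F#dim comes from E minor. It is labeled ii°.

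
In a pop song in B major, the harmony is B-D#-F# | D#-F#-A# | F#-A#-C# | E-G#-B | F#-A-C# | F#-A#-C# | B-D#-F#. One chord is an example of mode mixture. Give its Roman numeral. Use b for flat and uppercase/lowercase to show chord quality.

v

The diatonic triads in B major are B, C#m, D#m, E, F#, G#m, A#dim. B–D#–F# = B, D#–F#–A# = D#m, F#–A#–C# = F# and E–G#–B = E all belong to that set. But F#–A–C# is foreign: the diatonic V on degree 5 is F#, whereas F#m comes from B minor. It is labeled v.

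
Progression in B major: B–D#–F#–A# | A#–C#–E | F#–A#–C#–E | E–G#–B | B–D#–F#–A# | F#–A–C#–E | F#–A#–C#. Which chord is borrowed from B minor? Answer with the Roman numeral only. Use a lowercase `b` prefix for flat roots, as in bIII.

v7

In B major the diatonic chords are B, C#m, D#m, E, F#, G#m, A#dim. B–D#–F#–A# = Bmaj7, A#–C#–E = A#dim, F#–A#–C#–E = F#7, E–G#–B = E and F#–A#–C# = F# are all diatonic. F#–A–C#–E doesn't fit — on degree 5 B major would have F# (V). F#m7 is the degree-5 chord of B minor, so it is the borrowed v7.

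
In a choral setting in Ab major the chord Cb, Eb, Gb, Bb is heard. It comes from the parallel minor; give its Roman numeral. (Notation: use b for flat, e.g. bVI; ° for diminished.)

bIIImaj7

In Ab major scale degree 3 is C; Cb is its lowered form, from Ab minor. The diatonic chord on degree 3 would be Cm (iii), but Cb–Eb–Gb–Bb is the major-seventh chord from Ab minor. As a borrowed chord it is labeled bIIImaj7.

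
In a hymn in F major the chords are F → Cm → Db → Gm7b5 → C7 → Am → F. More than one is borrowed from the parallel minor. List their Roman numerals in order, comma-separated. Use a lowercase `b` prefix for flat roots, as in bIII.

The diatonic triads in F major are F, Gm, Am, Bb, C, Dm, Edim. F, C7 and Am are all diatonic. Cm (C–Eb–G) is not: scale degree 5 in F major carries C (V). In F minor the chord on that degree is Cm, so here it functions as v, borrowed from the parallel minor. Db (Db–F–Ab) doesn't fit — on degree 6 F major would have Dm (vi). Db is the degree-6 chord of F minor, so it is the borrowed bVI. Gm7b5 (G–Bb–Db–F) is not: scale degree 2 in F major carries Gm (ii). In F minor the chord on that degree is Gm7b5, so here it functions as iiø7, borrowed from the parallel minor.

v, bVI, iiø7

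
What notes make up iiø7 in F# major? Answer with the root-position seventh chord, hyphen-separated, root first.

G#-B-D-F#

iiø7 is built on scale degree 2, which is G# in both F# major and its parallel. In F# minor the chord on G# is G#–B–D–F#.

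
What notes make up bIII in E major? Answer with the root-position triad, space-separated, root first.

G B D

The root of bIII is the lowered 3rd degree: G# becomes G. Stacking thirds in E minor on G gives G–B–D.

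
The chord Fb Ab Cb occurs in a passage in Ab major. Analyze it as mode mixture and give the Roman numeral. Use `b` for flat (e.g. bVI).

bVI

Fb is the lowered form of scale degree 6 in Ab major (the diatonic degree 6 is F). Diatonically Ab major has Fm (vi) on that degree; Fb–Ab–Cb is instead the major chord native to Ab minor, so it takes the label bVI.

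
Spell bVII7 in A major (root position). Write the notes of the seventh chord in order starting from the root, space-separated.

G B D F

Scale degree 7 in A major is G#. bVII7 uses the lowered form, G, taken from A minor. Building the dominant-seventh chord from the parallel minor on G: G–B–D–F.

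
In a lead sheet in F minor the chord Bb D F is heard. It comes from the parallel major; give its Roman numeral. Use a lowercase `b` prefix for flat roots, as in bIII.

Bb is scale degree 4 in F minor. Diatonically F minor has Bbm (iv) on that degree; Bb–D–F is instead the major chord native to F major, so it takes the label IV.

IV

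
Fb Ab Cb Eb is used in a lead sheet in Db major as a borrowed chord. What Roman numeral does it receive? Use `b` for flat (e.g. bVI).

In Db major scale degree 3 is F; Fb is its lowered form, from Db minor. Diatonically Db major has Fm (iii) on that degree; Fb–Ab–Cb–Eb is instead the major-seventh chord native to Db minor, so it takes the label bIIImaj7.

bIIImaj7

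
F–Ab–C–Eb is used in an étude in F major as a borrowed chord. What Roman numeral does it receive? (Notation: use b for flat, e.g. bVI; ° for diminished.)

i7

The root F is the diatonic 1st degree of F major; the borrowing shows in the chord quality. Diatonically F major has F (I) on that degree; F–Ab–C–Eb is instead the minor-seventh chord native to F minor, so it takes the label i7.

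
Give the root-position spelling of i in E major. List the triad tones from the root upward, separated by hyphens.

E-G-B

The root, E, is scale degree 1 — the same note in E major and E minor; only the chord quality changes. Stacking thirds in E minor on E gives E–G–B.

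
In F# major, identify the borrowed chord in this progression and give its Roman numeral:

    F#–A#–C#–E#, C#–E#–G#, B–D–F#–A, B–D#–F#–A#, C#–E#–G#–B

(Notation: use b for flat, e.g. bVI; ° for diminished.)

iv7

The diatonic triads in F# major are F#, G#m, A#m, B, C#, D#m, E#dim. F#–A#–C#–E# = F#maj7, C#–E#–G# = C#, B–D#–F#–A# = Bmaj7 and C#–E#–G#–B = C#7 all belong to that set. But B–D–F#–A is foreign: the diatonic IV on degree 4 is B, whereas Bm7 comes from F# minor. It is labeled iv7.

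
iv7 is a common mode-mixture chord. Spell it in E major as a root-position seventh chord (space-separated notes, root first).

A C E G

The root, A, is scale degree 4 — the same note in E major and E minor; only the chord quality changes. Building the minor-seventh chord from the parallel minor on A: A–C–E–G.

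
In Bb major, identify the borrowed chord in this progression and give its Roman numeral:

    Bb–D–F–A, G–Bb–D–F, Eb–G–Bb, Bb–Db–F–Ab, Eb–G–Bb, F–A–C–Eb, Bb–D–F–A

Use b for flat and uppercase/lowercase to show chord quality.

i7

The diatonic triads in Bb major are Bb, Cm, Dm, Eb, F, Gm, Adim. Bb–D–F–A = Bbmaj7, G–Bb–D–F = Gm7, Eb–G–Bb = Eb and F–A–C–Eb = F7 all belong to that set. But Bb–Db–F–Ab is foreign: the diatonic I on degree 1 is Bb, whereas Bbm7 comes from Bb minor. It is labeled i7.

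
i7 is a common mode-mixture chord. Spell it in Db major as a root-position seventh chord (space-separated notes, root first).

Db Fb Ab Cb

The root, Db, is scale degree 1 — the same note in Db major and Db minor; only the chord quality changes. In Db minor the chord on Db is Db–Fb–Ab–Cb.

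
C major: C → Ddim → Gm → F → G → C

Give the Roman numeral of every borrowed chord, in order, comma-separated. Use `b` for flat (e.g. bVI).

The diatonic triads in C major are C, Dm, Em, F, G, Am, Bdim. C, F and G all belong to that set. Ddim (D–F–Ab) is not: scale degree 2 in C major carries Dm (ii). In C minor the chord on that degree is Ddim, so here it functions as ii°, borrowed from the parallel minor. Gm (G–Bb–D) doesn't fit — on degree 5 C major would have G (V). Gm is the degree-5 chord of C minor, so it is the borrowed v.

ii°, v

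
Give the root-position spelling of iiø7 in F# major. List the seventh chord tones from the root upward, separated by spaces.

The root, G#, is scale degree 2 — the same note in F# major and F# minor; only the chord quality changes. Building the half-diminished-seventh chord from the parallel minor on G#: G#–B–D–F#.

G# B D F#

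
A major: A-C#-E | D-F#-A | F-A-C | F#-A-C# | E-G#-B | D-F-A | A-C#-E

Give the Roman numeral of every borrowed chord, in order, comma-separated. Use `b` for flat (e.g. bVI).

In A major the diatonic chords are A, Bm, C#m, D, E, F#m, G#dim. A–C#–E = A, D–F#–A = D, F#–A–C# = F#m and E–G#–B = E all belong to that set. F–A–C doesn't fit — on degree 6 A major would have F#m (vi). F is the degree-6 chord of A minor, so it is the borrowed bVI. D–F–A is not: scale degree 4 in A major carries D (IV). In A minor the chord on that degree is Dm, so here it functions as iv, borrowed from the parallel minor.

bVI, iv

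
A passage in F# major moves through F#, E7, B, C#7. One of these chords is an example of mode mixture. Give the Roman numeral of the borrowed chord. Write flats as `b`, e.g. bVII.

bVII7

F# major has the diatonic set F#, G#m, A#m, B, C#, D#m, E#dim. F#, B and C#7 all belong to that set. But E7 (E–G#–B–D) is foreign: the diatonic vii° on degree 7 is E#dim, whereas E7 comes from F# minor. It is labeled bVII7.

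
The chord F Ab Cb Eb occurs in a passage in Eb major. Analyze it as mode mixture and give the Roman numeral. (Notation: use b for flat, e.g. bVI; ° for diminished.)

The root F is the diatonic 2nd degree of Eb major; the borrowing shows in the chord quality. F–Ab–Cb–Eb is a half-diminished-seventh chord — the form found in Eb minor, not the diatonic ii (Fm). Borrowed into Eb major it is written iiø7.

iiø7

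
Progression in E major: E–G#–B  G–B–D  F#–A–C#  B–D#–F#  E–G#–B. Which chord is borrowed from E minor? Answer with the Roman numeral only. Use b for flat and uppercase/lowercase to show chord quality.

bIII

The diatonic triads in E major are E, F#m, G#m, A, B, C#m, D#dim. E–G#–B = E, F#–A–C# = F#m and B–D#–F# = B all belong to that set. G–B–D doesn't fit — on degree 3 E major would have G#m (iii). G is the degree-3 chord of E minor, so it is the borrowed bIII.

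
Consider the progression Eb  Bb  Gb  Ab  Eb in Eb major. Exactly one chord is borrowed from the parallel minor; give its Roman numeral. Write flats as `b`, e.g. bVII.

bIII

The diatonic triads in Eb major are Eb, Fm, Gm, Ab, Bb, Cm, Ddim. Of the given chords, Eb, Bb and Ab are diatonic. But Gb (Gb–Bb–Db) is foreign: the diatonic iii on degree 3 is Gm, whereas Gb comes from Eb minor. It is labeled bIII.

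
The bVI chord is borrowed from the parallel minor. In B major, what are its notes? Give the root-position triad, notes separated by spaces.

G B D

Scale degree 6 in B major is G#. bVI uses the lowered form, G, taken from B minor. In B minor the chord on G is G–B–D.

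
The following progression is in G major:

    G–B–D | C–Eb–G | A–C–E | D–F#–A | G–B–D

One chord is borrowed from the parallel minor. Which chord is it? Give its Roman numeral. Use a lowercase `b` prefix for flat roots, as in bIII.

In G major the diatonic chords are G, Am, Bm, C, D, Em, F#dim. G–B–D = G, A–C–E = Am and D–F#–A = D all belong to that set. C–Eb–G is not: scale degree 4 in G major carries C (IV). In G minor the chord on that degree is Cm, so here it functions as iv, borrowed from the parallel minor.

iv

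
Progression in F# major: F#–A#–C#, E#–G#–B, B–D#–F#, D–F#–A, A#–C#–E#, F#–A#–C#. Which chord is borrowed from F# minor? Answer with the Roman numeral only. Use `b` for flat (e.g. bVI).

bVI

The diatonic triads in F# major are F#, G#m, A#m, B, C#, D#m, E#dim. F#–A#–C# = F#, E#–G#–B = E#dim, B–D#–F# = B and A#–C#–E# = A#m all belong to that set. D–F#–A is not: scale degree 6 in F# major carries D#m (vi). In F# minor the chord on that degree is D, so here it functions as bVI, borrowed from the parallel minor.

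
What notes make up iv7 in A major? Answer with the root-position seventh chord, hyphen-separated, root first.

iv7 is built on scale degree 4, which is D in both A major and its parallel. In A minor the chord on D is D–F–A–C.

D-F-A-C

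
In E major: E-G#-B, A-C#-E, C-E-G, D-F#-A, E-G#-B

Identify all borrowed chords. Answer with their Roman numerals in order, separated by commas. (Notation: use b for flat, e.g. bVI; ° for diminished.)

The diatonic triads in E major are E, F#m, G#m, A, B, C#m, D#dim. Of the given chords, E–G#–B = E and A–C#–E = A are diatonic. C–E–G doesn't fit — on degree 6 E major would have C#m (vi). C is the degree-6 chord of E minor, so it is the borrowed bVI. D–F#–A is not: scale degree 7 in E major carries D#dim (vii°). In E minor the chord on that degree is D, so here it functions as bVII, borrowed from the parallel minor.

bVI, bVII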